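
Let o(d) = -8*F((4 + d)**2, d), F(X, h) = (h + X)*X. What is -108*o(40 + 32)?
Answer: 29184233472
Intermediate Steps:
F(X, h) = X*(X + h) (F(X, h) = (X + h)*X = X*(X + h))
o(d) = -8*(4 + d)**2*(d + (4 + d)**2) (o(d) = -8*(4 + d)**2*((4 + d)**2 + d) = -8*(4 + d)**2*(d + (4 + d)**2))
-108*o(40 + 32) = -864*(4 + (40 + 32))**2*(-(40 + 32) - (4 + (40 + 32))**2) = -864*(4 + 72)**2*(-1*72 - (4 + 72)**2) = -864*76**2*(-72 - 1*76**2) = -864*5776*(-72 - 1*5776) = -864*5776*(-72 - 5776) = -864*5776*(-5848) = -108*(-270224384) = 29184233472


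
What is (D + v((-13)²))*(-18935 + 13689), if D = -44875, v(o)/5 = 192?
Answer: 230378090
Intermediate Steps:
v(o) = 960 (v(o) = 5*192 = 960)
(D + v((-13)²))*(-18935 + 13689) = (-44875 + 960)*(-18935 + 13689) = -43915*(-5246) = 230378090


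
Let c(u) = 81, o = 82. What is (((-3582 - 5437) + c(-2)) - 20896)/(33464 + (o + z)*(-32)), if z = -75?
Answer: -14917/16620 ≈ -0.89753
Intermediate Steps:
(((-3582 - 5437) + c(-2)) - 20896)/(33464 + (o + z)*(-32)) = (((-3582 - 5437) + 81) - 20896)/(33464 + (82 - 75)*(-32)) = ((-9019 + 81) - 20896)/(33464 + 7*(-32)) = (-8938 - 20896)/(33464 - 224) = -29834/33240 = -29834*1/33240 = -14917/16620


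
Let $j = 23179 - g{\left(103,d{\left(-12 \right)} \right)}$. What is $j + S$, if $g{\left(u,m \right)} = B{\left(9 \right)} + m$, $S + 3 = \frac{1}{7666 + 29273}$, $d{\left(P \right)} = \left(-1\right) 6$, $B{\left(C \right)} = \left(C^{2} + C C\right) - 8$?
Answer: $\frac{850631293}{36939} \approx 23028.0$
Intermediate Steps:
$B{\left(C \right)} = -8 + 2 C^{2}$ ($B{\left(C \right)} = \left(C^{2} + C^{2}\right) - 8 = 2 C^{2} - 8 = -8 + 2 C^{2}$)
$d{\left(P \right)} = -6$
$S = - \frac{110816}{36939}$ ($S = -3 + \frac{1}{7666 + 29273} = -3 + \frac{1}{36939} = - \frac{110816}{36939} \approx -3.0$)
$g{\left(u,m \right)} = 154 + m$ ($g{\left(u,m \right)} = \left(-8 + 2 \cdot 9^{2}\right) + m = \left(-8 + 2 \cdot 81\right) + m = \left(-8 + 162\right) + m = 154 + m$)
$j = 23031$ ($j = 23179 - \left(154 - 6\right) = 23179 - 148 = 23031$)
$j + S = 23031 - \frac{110816}{36939} = \frac{850631293}{36939}$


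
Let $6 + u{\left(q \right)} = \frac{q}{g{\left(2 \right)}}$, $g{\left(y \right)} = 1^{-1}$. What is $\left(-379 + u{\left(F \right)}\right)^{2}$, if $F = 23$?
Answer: $131044$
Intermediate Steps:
$g{\left(y \right)} = 1$
$u{\left(q \right)} = -6 + q$ ($u{\left(q \right)} = -6 + \frac{q}{1} = -6 + q 1 = -6 + q$)
$\left(-379 + u{\left(F \right)}\right)^{2} = \left(-379 + \left(-6 + 23\right)\right)^{2} = \left(-379 + 17\right)^{2} = \left(-362\right)^{2} = 131044$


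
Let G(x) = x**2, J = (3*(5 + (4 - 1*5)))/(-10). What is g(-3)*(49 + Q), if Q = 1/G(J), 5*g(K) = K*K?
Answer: 1789/20 ≈ 89.450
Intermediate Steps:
g(K) = K**2/5 (g(K) = (K*K)/5 = K**2/5)
J = -6/5 (J = (3*(5 + (4 - 5)))*(-1/10) = (3*(5 - 1))*(-1/10) = (3*4)*(-1/10) = 12*(-1/10) = -6/5 ≈ -1.2000)
Q = 25/36 (Q = 1/((-6/5)**2) = 1/(36/25) = 25/36 ≈ 0.69444)
g(-3)*(49 + Q) = ((1/5)*(-3)**2)*(49 + 25/36) = ((1/5)*9)*(1789/36) = (9/5)*(1789/36) = 1789/20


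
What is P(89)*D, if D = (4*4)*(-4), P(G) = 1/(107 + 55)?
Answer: -32/81 ≈ -0.39506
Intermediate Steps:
P(G) = 1/162
D = -64 (D = 16*(-4) = -64)
P(89)*D = (1/162)*(-64) = -32/81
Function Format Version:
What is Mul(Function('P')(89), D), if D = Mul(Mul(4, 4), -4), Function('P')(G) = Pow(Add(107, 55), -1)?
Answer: Rational(-32, 81) ≈ -0.39506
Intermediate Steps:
Function('P')(G) = Rational(1, 162) (Function('P')(G) = Pow(162, -1) = Rational(1, 162))
D = -64 (D = Mul(16, -4) = -64)
Mul(Function('P')(89), D) = Mul(Rational(1, 162), -64) = Rational(-32, 81)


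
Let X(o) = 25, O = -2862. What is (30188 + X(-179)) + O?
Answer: 27351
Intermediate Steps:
(30188 + X(-179)) + O = (30188 + 25) - 2862 = 30213 - 2862 = 27351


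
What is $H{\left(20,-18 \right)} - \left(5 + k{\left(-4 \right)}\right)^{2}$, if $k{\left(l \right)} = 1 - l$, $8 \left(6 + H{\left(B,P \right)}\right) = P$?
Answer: $- \frac{433}{4} \approx -108.25$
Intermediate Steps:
$H{\left(B,P \right)} = -6 + \frac{P}{8}$
$H{\left(20,-18 \right)} - \left(5 + k{\left(-4 \right)}\right)^{2} = \left(-6 + \frac{1}{8} \left(-18\right)\right) - \left(5 + \left(1 - -4\right)\right)^{2} = \left(-6 - \frac{9}{4}\right) - \left(5 + \left(1 + 4\right)\right)^{2} = - \frac{33}{4} - \left(5 + 5\right)^{2} = - \frac{33}{4} - 10^{2} = - \frac{33}{4} - 100 = - \frac{433}{4}$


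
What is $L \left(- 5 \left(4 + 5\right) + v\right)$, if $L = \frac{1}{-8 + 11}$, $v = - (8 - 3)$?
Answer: $- \frac{50}{3} \approx -16.667$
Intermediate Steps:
$v = -5$ ($v = \left(-1\right) 5 = -5$)
$L = \frac{1}{3} \approx 0.33333$
$L \left(- 5 \left(4 + 5\right) + v\right) = \frac{- 5 \left(4 + 5\right) - 5}{3} = \frac{\left(-5\right) 9 - 5}{3} = \frac{-45 - 5}{3} = \frac{1}{3} \left(-50\right) = - \frac{50}{3}$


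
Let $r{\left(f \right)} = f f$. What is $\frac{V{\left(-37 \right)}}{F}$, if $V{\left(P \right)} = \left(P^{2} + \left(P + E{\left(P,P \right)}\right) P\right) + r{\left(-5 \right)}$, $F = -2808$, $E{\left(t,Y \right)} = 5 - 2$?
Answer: $- \frac{17}{18} \approx -0.94444$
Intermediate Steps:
$E{\left(t,Y \right)} = 3$
$r{\left(f \right)} = f^{2}$
$V{\left(P \right)} = 25 + P^{2} + P \left(3 + P\right)$ ($V{\left(P \right)} = \left(P^{2} + \left(P + 3\right) P\right) + \left(-5\right)^{2} = \left(P^{2} + \left(3 + P\right) P\right) + 25 = \left(P^{2} + P \left(3 + P\right)\right) + 25 = 25 + P^{2} + P \left(3 + P\right)$)
$\frac{V{\left(-37 \right)}}{F} = \frac{25 + 2 \left(-37\right)^{2} + 3 \left(-37\right)}{-2808} = \left(25 + 2 \cdot 1369 - 111\right) \left(- \frac{1}{2808}\right) = \left(25 + 2738 - 111\right) \left(- \frac{1}{2808}\right) = 2652 \left(- \frac{1}{2808}\right) = - \frac{17}{18}$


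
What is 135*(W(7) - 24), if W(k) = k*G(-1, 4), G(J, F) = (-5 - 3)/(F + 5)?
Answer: -4080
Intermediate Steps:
G(J, F) = -8/(5 + F)
W(k) = -8*k/9 (W(k) = k*(-8/(5 + 4)) = k*(-8/9) = -8*k/9)
135*(W(7) - 24) = 135*(-8/9*7 - 24) = 135*(-56/9 - 24) = 135*(-272/9) = -4080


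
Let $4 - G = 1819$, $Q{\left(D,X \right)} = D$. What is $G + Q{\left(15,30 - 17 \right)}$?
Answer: $-1800$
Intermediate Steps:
$G = -1815$ ($G = 4 - 1819 = -1815$)
$G + Q{\left(15,30 - 17 \right)} = -1815 + 15 = -1800$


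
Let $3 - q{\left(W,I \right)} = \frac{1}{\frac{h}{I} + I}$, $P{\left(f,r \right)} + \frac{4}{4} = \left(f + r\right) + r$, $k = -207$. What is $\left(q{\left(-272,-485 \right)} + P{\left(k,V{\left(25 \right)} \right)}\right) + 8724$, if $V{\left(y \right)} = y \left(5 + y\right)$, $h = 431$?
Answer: $\frac{2361037949}{235656} \approx 10019.0$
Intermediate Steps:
$P{\left(f,r \right)} = -1 + f + 2 r$ ($P{\left(f,r \right)} = -1 + \left(\left(f + r\right) + r\right) = -1 + \left(f + 2 r\right) = -1 + f + 2 r$)
$q{\left(W,I \right)} = 3 - \frac{1}{I + \frac{431}{I}}$ ($q{\left(W,I \right)} = 3 - \frac{1}{\frac{431}{I} + I} = 3 - \frac{1}{I + \frac{431}{I}}$)
$\left(q{\left(-272,-485 \right)} + P{\left(k,V{\left(25 \right)} \right)}\right) + 8724 = \left(\frac{1293 - -485 + 3 \left(-485\right)^{2}}{431 + \left(-485\right)^{2}} - \left(208 - 50 \left(5 + 25\right)\right)\right) + 8724 = \left(\frac{1293 + 485 + 3 \cdot 235225}{431 + 235225} - \left(208 - 50 \cdot 30\right)\right) + 8724 = \left(\frac{1293 + 485 + 705675}{235656} - -1292\right) + 8724 = \left(\frac{1}{235656} \cdot 707453 - -1292\right) + 8724 = \left(\frac{707453}{235656} + 1292\right) + 8724 = \frac{305175005}{235656} + 8724 = \frac{2361037949}{235656}$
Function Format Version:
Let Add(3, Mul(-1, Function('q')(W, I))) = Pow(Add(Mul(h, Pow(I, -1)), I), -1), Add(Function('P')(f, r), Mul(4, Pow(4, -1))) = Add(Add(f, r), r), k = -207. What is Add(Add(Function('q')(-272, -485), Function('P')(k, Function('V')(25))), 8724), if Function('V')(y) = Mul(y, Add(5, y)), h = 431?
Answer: Rational(2361037949, 235656) ≈ 10019.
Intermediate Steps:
Function('P')(f, r) = Add(-1, f, Mul(2, r)) (Function('P')(f, r) = Add(-1, Add(Add(f, r), r)) = Add(-1, Add(f, Mul(2, r))) = Add(-1, f, Mul(2, r)))
Function('q')(W, I) = Add(3, Mul(-1, Pow(Add(I, Mul(431, Pow(I, -1))), -1))) (Function('q')(W, I) = Add(3, Mul(-1, Pow(Add(Mul(431, Pow(I, -1)), I), -1))) = Add(3, Mul(-1, Pow(Add(I, Mul(431, Pow(I, -1))), -1))))
Add(Add(Function('q')(-272, -485), Function('P')(k, Function('V')(25))), 8724) = Add(Add(Mul(Pow(Add(431, Pow(-485, 2)), -1), Add(1293, Mul(-1, -485), Mul(3, Pow(-485, 2)))), Add(-1, -207, Mul(2, Mul(25, Add(5, 25))))), 8724) = Add(Add(Mul(Pow(Add(431, 235225), -1), Add(1293, 485, Mul(3, 235225))), Add(-1, -207, Mul(2, Mul(25, 30)))), 8724) = Add(Add(Mul(Pow(235656, -1), Add(1293, 485, 705675)), Add(-1, -207, Mul(2, 750))), 8724) = Add(Add(Mul(Rational(1, 235656), 707453), Add(-1, -207, 1500)), 8724) = Add(Add(Rational(707453, 235656), 1292), 8724) = Add(Rational(305175005, 235656), 8724) = Rational(2361037949, 235656)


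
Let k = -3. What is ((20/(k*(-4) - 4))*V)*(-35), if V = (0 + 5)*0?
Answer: 0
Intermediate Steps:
V = 0 (V = 5*0 = 0)
((20/(k*(-4) - 4))*V)*(-35) = ((20/(-3*(-4) - 4))*0)*(-35) = ((20/(12 - 4))*0)*(-35) = ((20/8)*0)*(-35) = ((20*(1/8))*0)*(-35) = ((5/2)*0)*(-35) = 0*(-35) = 0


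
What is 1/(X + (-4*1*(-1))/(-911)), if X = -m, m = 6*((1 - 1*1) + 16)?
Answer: -911/87460 ≈ -0.010416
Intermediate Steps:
m = 96 (m = 6*((1 - 1) + 16) = 6*(0 + 16) = 6*16 = 96)
X = -96 (X = -1*96 = -96)
1/(X + (-4*1*(-1))/(-911)) = 1/(-96 + (-4*1*(-1))/(-911)) = 1/(-96 - 4*(-1)*(-1/911)) = 1/(-96 + 4*(-1/911)) = 1/(-96 - 4/911) = 1/(-87460/911) = -911/87460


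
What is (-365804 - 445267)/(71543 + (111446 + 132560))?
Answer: -90119/35061 ≈ -2.5704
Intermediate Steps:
(-365804 - 445267)/(71543 + (111446 + 132560)) = -811071/(71543 + 244006) = -811071/315549 = -811071*1/315549 = -90119/35061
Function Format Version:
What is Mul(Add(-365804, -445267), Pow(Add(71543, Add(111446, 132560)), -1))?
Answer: Rational(-90119, 35061) ≈ -2.5704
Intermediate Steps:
Mul(Add(-365804, -445267), Pow(Add(71543, Add(111446, 132560)), -1)) = Mul(-811071, Pow(Add(71543, 244006), -1)) = Mul(-811071, Pow(315549, -1)) = Mul(-811071, Rational(1, 315549)) = Rational(-90119, 35061)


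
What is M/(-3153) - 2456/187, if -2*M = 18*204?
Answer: -2466812/196537 ≈ -12.551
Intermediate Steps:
M = -1836 (M = -9*204 = -½*3672 = -1836)
M/(-3153) - 2456/187 = -1836/(-3153) - 2456/187 = -1836*(-1/3153) - 2456*1/187 = 612/1051 - 2456/187 = -2466812/196537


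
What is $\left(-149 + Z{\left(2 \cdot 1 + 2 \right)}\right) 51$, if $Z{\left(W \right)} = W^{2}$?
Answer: $-6783$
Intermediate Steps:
$\left(-149 + Z{\left(2 \cdot 1 + 2 \right)}\right) 51 = \left(-149 + \left(2 \cdot 1 + 2\right)^{2}\right) 51 = \left(-149 + \left(2 + 2\right)^{2}\right) 51 = \left(-149 + 4^{2}\right) 51 = \left(-149 + 16\right) 51 = \left(-133\right) 51 = -6783$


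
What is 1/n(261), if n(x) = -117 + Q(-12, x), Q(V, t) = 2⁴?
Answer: -1/101 ≈ -0.0099010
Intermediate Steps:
Q(V, t) = 16
n(x) = -101 (n(x) = -117 + 16 = -101)
1/n(261) = 1/(-101) = -1/101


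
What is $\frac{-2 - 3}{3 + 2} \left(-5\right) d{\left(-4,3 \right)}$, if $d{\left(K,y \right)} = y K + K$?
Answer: $-80$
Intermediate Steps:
$d{\left(K,y \right)} = K + K y$ ($d{\left(K,y \right)} = K y + K = K + K y$)
$\frac{-2 - 3}{3 + 2} \left(-5\right) d{\left(-4,3 \right)} = \frac{-2 - 3}{3 + 2} \left(-5\right) \left(- 4 \left(1 + 3\right)\right) = - \frac{5}{5} \left(-5\right) \left(\left(-4\right) 4\right) = \left(-5\right) \frac{1}{5} \left(-5\right) \left(-16\right) = \left(-1\right) \left(-5\right) \left(-16\right) = 5 \left(-16\right) = -80$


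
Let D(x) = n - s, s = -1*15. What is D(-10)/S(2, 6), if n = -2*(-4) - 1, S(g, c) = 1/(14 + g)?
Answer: 352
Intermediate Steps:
s = -15
n = 7 (n = 8 - 1 = 7)
D(x) = 22 (D(x) = 7 - 1*(-15) = 7 + 15 = 22)
D(-10)/S(2, 6) = 22/(1/(14 + 2)) = 22/(1/16) = 22*16 = 352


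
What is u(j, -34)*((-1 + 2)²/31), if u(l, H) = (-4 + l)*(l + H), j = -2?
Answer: 216/31 ≈ 6.9677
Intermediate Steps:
u(l, H) = (-4 + l)*(H + l)
u(j, -34)*((-1 + 2)²/31) = ((-2)² - 4*(-34) - 4*(-2) - 34*(-2))*((-1 + 2)²/31) = (4 + 136 + 8 + 68)*(1²*(1/31)) = 216*(1*(1/31)) = 216*(1/31) = 216/31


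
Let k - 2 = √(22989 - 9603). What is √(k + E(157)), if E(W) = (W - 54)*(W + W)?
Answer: √(32344 + √13386) ≈ 180.17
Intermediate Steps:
k = 2 + √13386 (k = 2 + √(22989 - 9603) = 2 + √13386 ≈ 117.70)
E(W) = 2*W*(-54 + W) (E(W) = (-54 + W)*(2*W) = 2*W*(-54 + W))
√(k + E(157)) = √((2 + √13386) + 2*157*(-54 + 157)) = √((2 + √13386) + 2*157*103) = √((2 + √13386) + 32342) = √(32344 + √13386)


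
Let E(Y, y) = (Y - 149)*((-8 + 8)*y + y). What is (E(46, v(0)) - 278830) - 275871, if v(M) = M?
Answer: -554701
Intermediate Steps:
E(Y, y) = y*(-149 + Y) (E(Y, y) = (-149 + Y)*(0*y + y) = (-149 + Y)*(0 + y) = (-149 + Y)*y = y*(-149 + Y))
(E(46, v(0)) - 278830) - 275871 = (0*(-149 + 46) - 278830) - 275871 = (0*(-103) - 278830) - 275871 = (0 - 278830) - 275871 = -278830 - 275871 = -554701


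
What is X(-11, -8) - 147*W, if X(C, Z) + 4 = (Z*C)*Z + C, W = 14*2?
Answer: -4835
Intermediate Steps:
W = 28
X(C, Z) = -4 + C + C*Z² (X(C, Z) = -4 + ((Z*C)*Z + C) = -4 + ((C*Z)*Z + C) = -4 + (C*Z² + C) = -4 + (C + C*Z²) = -4 + C + C*Z²)
X(-11, -8) - 147*W = (-4 - 11 - 11*(-8)²) - 147*28 = (-4 - 11 - 11*64) - 4116 = (-4 - 11 - 704) - 4116 = -719 - 4116 = -4835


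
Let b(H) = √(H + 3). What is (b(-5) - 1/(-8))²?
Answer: -127/64 + I*√2/4 ≈ -1.9844 + 0.35355*I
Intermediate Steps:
b(H) = √(3 + H)
(b(-5) - 1/(-8))² = (√(3 - 5) - 1/(-8))² = (√(-2) - 1*(-⅛))² = (I*√2 + ⅛)² = (⅛ + I*√2)²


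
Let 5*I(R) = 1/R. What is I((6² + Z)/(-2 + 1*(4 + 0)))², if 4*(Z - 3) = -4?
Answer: 1/9025 ≈ 0.00011080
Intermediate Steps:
Z = 2 (Z = 3 + (¼)*(-4) = 3 - 1 = 2)
I(R) = 1/(5*R)
I((6² + Z)/(-2 + 1*(4 + 0)))² = (1/(5*(((6² + 2)/(-2 + 1*(4 + 0))))))² = (1/(5*(((36 + 2)/(-2 + 1*4)))))² = (1/(5*((38/(-2 + 4)))))² = (1/(5*((38/2))))² = (1/(5*((38*(½)))))² = ((⅕)/19)² = ((⅕)*(1/19))² = (1/95)² = 1/9025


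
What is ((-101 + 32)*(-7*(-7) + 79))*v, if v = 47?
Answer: -415104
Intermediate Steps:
((-101 + 32)*(-7*(-7) + 79))*v = ((-101 + 32)*(-7*(-7) + 79))*47 = -69*(49 + 79)*47 = -69*128*47 = -8832*47 = -415104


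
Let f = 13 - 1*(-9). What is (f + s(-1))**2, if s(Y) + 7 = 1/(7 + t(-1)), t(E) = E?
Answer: 8281/36 ≈ 230.03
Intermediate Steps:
f = 22 (f = 13 + 9 = 22)
s(Y) = -41/6 (s(Y) = -7 + 1/(7 - 1) = -7 + 1/6 = -41/6)
(f + s(-1))**2 = (22 - 41/6)**2 = (91/6)**2 = 8281/36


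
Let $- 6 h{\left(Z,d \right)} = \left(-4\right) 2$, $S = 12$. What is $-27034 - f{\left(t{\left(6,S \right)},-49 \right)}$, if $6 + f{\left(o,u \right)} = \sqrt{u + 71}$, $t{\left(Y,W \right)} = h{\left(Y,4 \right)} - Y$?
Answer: $-27028 - \sqrt{22} \approx -27033.0$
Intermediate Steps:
$h{\left(Z,d \right)} = \frac{4}{3}$ ($h{\left(Z,d \right)} = - \frac{\left(-4\right) 2}{6} = \left(- \frac{1}{6}\right) \left(-8\right) = \frac{4}{3}$)
$t{\left(Y,W \right)} = \frac{4}{3} - Y$
$f{\left(o,u \right)} = -6 + \sqrt{71 + u}$ ($f{\left(o,u \right)} = -6 + \sqrt{u + 71} = -6 + \sqrt{71 + u}$)
$-27034 - f{\left(t{\left(6,S \right)},-49 \right)} = -27034 - \left(-6 + \sqrt{71 - 49}\right) = -27034 - \left(-6 + \sqrt{22}\right) = -27034 + \left(6 - \sqrt{22}\right) = -27028 - \sqrt{22}$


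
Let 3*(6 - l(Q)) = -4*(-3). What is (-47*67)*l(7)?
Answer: -6298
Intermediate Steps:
l(Q) = 2 (l(Q) = 6 - (-4)*(-3)/3 = 6 - ⅓*12 = 6 - 4 = 2)
(-47*67)*l(7) = -47*67*2 = -3149*2 = -6298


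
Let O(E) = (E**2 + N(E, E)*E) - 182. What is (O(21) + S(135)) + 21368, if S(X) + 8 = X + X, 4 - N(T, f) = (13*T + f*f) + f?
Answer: 6538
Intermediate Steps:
N(T, f) = 4 - f - f**2 - 13*T (N(T, f) = 4 - ((13*T + f*f) + f) = 4 - ((13*T + f**2) + f) = 4 - ((f**2 + 13*T) + f) = 4 - (f + f**2 + 13*T) = 4 + (-f - f**2 - 13*T) = 4 - f - f**2 - 13*T)
S(X) = -8 + 2*X (S(X) = -8 + (X + X) = -8 + 2*X)
O(E) = -182 + E**2 + E*(4 - E**2 - 14*E) (O(E) = (E**2 + (4 - E - E**2 - 13*E)*E) - 182 = (E**2 + (4 - E**2 - 14*E)*E) - 182 = (E**2 + E*(4 - E**2 - 14*E)) - 182 = -182 + E**2 + E*(4 - E**2 - 14*E))
(O(21) + S(135)) + 21368 = ((-182 - 1*21**3 - 13*21**2 + 4*21) + (-8 + 2*135)) + 21368 = ((-182 - 1*9261 - 13*441 + 84) + (-8 + 270)) + 21368 = ((-182 - 9261 - 5733 + 84) + 262) + 21368 = (-15092 + 262) + 21368 = -14830 + 21368 = 6538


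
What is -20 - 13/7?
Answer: -153/7 ≈ -21.857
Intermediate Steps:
-20 - 13/7 = -153/7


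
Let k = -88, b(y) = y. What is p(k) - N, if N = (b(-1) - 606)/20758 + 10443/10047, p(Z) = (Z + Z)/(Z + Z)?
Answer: -707213/69518542 ≈ -0.010173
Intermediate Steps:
p(Z) = 1 (p(Z) = (2*Z)/((2*Z)) = (2*Z)*(1/(2*Z)) = 1)
N = 70225755/69518542 (N = (-1 - 606)/20758 + 10443/10047 = -607*1/20758 + 10443*(1/10047) = -607/20758 + 3481/3349 = 70225755/69518542 ≈ 1.0102)
p(k) - N = 1 - 1*70225755/69518542 = 1 - 70225755/69518542 = -707213/69518542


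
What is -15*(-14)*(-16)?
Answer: -3360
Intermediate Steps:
-15*(-14)*(-16) = 210*(-16) = -3360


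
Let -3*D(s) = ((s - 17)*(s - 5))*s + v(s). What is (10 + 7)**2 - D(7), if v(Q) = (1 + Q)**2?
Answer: 791/3 ≈ 263.67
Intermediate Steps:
D(s) = -(1 + s)**2/3 - s*(-17 + s)*(-5 + s)/3 (D(s) = -(((s - 17)*(s - 5))*s + (1 + s)**2)/3 = -(((-17 + s)*(-5 + s))*s + (1 + s)**2)/3 = -(s*(-17 + s)*(-5 + s) + (1 + s)**2)/3 = -((1 + s)**2 + s*(-17 + s)*(-5 + s))/3 = -(1 + s)**2/3 - s*(-17 + s)*(-5 + s)/3)
(10 + 7)**2 - D(7) = (10 + 7)**2 - (-1/3 - 29*7 + 7*7**2 - 1/3*7**3) = 17**2 - (-1/3 - 203 + 7*49 - 1/3*343) = 289 - (-1/3 - 203 + 343 - 343/3) = 289 - 1*76/3 = 289 - 76/3 = 791/3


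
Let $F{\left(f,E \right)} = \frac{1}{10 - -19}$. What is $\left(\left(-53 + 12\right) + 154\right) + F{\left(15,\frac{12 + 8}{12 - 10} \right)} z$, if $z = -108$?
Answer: $\frac{3169}{29} \approx 109.28$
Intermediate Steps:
$F{\left(f,E \right)} = \frac{1}{29}$ ($F{\left(f,E \right)} = \frac{1}{10 + 19} = \frac{1}{29}$)
$\left(\left(-53 + 12\right) + 154\right) + F{\left(15,\frac{12 + 8}{12 - 10} \right)} z = \left(\left(-53 + 12\right) + 154\right) + \frac{1}{29} \left(-108\right) = \left(-41 + 154\right) - \frac{108}{29} = 113 - \frac{108}{29} = \frac{3169}{29}$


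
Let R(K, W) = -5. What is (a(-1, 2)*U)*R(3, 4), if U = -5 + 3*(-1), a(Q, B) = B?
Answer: 80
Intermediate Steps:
U = -8 (U = -5 - 3 = -8)
(a(-1, 2)*U)*R(3, 4) = (2*(-8))*(-5) = -16*(-5) = 80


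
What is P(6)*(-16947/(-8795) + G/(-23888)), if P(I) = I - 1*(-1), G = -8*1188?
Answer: 213682707/13130935 ≈ 16.273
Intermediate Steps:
G = -9504
P(I) = 1 + I (P(I) = I + 1 = 1 + I)
P(6)*(-16947/(-8795) + G/(-23888)) = (1 + 6)*(-16947/(-8795) - 9504/(-23888)) = 7*(-16947*(-1/8795) - 9504*(-1/23888)) = 7*(16947/8795 + 594/1493) = 7*(30526101/13130935) = 213682707/13130935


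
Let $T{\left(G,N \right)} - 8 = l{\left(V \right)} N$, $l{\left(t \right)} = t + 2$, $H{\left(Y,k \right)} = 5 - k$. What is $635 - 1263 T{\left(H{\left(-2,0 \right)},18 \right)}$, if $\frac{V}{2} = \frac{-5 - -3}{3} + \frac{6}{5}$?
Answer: $- \frac{395933}{5} \approx -79187.0$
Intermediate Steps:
$V = \frac{16}{15}$ ($V = 2 \left(\frac{-5 - -3}{3} + \frac{6}{5}\right) = 2 \left(\left(-5 + 3\right) \frac{1}{3} + 6 \cdot \frac{1}{5}\right) = 2 \left(\left(-2\right) \frac{1}{3} + \frac{6}{5}\right) = 2 \left(- \frac{2}{3} + \frac{6}{5}\right) = 2 \cdot \frac{8}{15} = \frac{16}{15} \approx 1.0667$)
$l{\left(t \right)} = 2 + t$
$T{\left(G,N \right)} = 8 + \frac{46 N}{15}$ ($T{\left(G,N \right)} = 8 + \left(2 + \frac{16}{15}\right) N = 8 + \frac{46 N}{15}$)
$635 - 1263 T{\left(H{\left(-2,0 \right)},18 \right)} = 635 - 1263 \left(8 + \frac{46}{15} \cdot 18\right) = 635 - 1263 \left(8 + \frac{276}{5}\right) = 635 - \frac{399108}{5} = - \frac{395933}{5}$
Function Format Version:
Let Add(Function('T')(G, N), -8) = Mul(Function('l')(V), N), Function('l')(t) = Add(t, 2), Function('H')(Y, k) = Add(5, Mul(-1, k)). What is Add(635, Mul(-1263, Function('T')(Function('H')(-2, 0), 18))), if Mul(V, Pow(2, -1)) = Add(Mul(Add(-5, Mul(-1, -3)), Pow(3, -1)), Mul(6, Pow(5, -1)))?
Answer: Rational(-395933, 5) ≈ -79187.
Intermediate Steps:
V = Rational(16, 15) (V = Mul(2, Add(Mul(Add(-5, Mul(-1, -3)), Pow(3, -1)), Mul(6, Pow(5, -1)))) = Mul(2, Add(Mul(Add(-5, 3), Rational(1, 3)), Mul(6, Rational(1, 5)))) = Mul(2, Add(Mul(-2, Rational(1, 3)), Rational(6, 5))) = Mul(2, Add(Rational(-2, 3), Rational(6, 5))) = Mul(2, Rational(8, 15)) = Rational(16, 15) ≈ 1.0667)
Function('l')(t) = Add(2, t)
Function('T')(G, N) = Add(8, Mul(Rational(46, 15), N)) (Function('T')(G, N) = Add(8, Mul(Add(2, Rational(16, 15)), N)) = Add(8, Mul(Rational(46, 15), N)))
Add(635, Mul(-1263, Function('T')(Function('H')(-2, 0), 18))) = Add(635, Mul(-1263, Add(8, Mul(Rational(46, 15), 18)))) = Add(635, Mul(-1263, Add(8, Rational(276, 5)))) = Add(635, Mul(-1263, Rational(316, 5))) = Add(635, Rational(-399108, 5)) = Rational(-395933, 5)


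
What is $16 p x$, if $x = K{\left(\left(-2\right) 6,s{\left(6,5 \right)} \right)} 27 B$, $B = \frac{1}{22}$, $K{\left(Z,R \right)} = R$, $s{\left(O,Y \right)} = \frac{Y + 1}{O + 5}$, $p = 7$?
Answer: $\frac{9072}{121} \approx 74.975$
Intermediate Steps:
$s{\left(O,Y \right)} = \frac{1 + Y}{5 + O}$
$B = \frac{1}{22} \approx 0.045455$
$x = \frac{81}{121}$ ($x = \frac{1 + 5}{5 + 6} \cdot 27 \cdot \frac{1}{22} = \frac{1}{11} \cdot 6 \cdot 27 \cdot \frac{1}{22} = \frac{6}{11} \cdot 27 \cdot \frac{1}{22} = \frac{162}{11} \cdot \frac{1}{22} = \frac{81}{121} \approx 0.66942$)
$16 p x = 16 \cdot 7 \cdot \frac{81}{121} = 112 \cdot \frac{81}{121} = \frac{9072}{121}$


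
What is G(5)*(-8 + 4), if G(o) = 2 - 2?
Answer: 0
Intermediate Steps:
G(o) = 0
G(5)*(-8 + 4) = 0*(-8 + 4) = 0*(-4) = 0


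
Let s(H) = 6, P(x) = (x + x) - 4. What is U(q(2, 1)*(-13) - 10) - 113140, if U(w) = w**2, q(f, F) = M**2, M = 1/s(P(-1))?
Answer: -146490311/1296 ≈ -1.1303e+5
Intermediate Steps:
P(x) = -4 + 2*x (P(x) = 2*x - 4 = -4 + 2*x)
M = 1/6 ≈ 0.16667
q(f, F) = 1/36 (q(f, F) = (1/6)**2 = 1/36)
U(q(2, 1)*(-13) - 10) - 113140 = ((1/36)*(-13) - 10)**2 - 113140 = (-13/36 - 10)**2 - 113140 = (-373/36)**2 - 113140 = 139129/1296 - 113140 = -146490311/1296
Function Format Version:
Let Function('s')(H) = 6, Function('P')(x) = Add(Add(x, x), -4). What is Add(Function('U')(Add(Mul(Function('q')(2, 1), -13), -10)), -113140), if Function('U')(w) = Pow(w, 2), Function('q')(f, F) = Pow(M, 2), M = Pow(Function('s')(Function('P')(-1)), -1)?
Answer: Rational(-146490311, 1296) ≈ -1.1303e+5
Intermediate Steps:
Function('P')(x) = Add(-4, Mul(2, x)) (Function('P')(x) = Add(Mul(2, x), -4) = Add(-4, Mul(2, x)))
M = Rational(1, 6) (M = Pow(6, -1) = Rational(1, 6) ≈ 0.16667)
Function('q')(f, F) = Rational(1, 36) (Function('q')(f, F) = Pow(Rational(1, 6), 2) = Rational(1, 36))
Add(Function('U')(Add(Mul(Function('q')(2, 1), -13), -10)), -113140) = Add(Pow(Add(Mul(Rational(1, 36), -13), -10), 2), -113140) = Add(Pow(Add(Rational(-13, 36), -10), 2), -113140) = Add(Pow(Rational(-373, 36), 2), -113140) = Add(Rational(139129, 1296), -113140) = Rational(-146490311, 1296)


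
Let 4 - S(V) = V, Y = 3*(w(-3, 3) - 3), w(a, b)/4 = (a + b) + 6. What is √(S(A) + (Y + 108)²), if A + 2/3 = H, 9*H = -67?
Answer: √263278/3 ≈ 171.04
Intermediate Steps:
H = -67/9 (H = (⅑)*(-67) = -67/9 ≈ -7.4444)
w(a, b) = 24 + 4*a + 4*b (w(a, b) = 4*((a + b) + 6) = 4*(6 + a + b) = 24 + 4*a + 4*b)
A = -73/9 (A = -⅔ - 67/9 = -73/9 ≈ -8.1111)
Y = 63 (Y = 3*((24 + 4*(-3) + 4*3) - 3) = 3*((24 - 12 + 12) - 3) = 3*(24 - 3) = 3*21 = 63)
S(V) = 4 - V
√(S(A) + (Y + 108)²) = √((4 - 1*(-73/9)) + (63 + 108)²) = √((4 + 73/9) + 171²) = √(109/9 + 29241) = √(263278/9) = √263278/3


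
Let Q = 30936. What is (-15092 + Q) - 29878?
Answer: -14034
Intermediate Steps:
(-15092 + Q) - 29878 = (-15092 + 30936) - 29878 = 15844 - 29878 = -14034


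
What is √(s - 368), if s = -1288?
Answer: 6*I*√46 ≈ 40.694*I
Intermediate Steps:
√(s - 368) = √(-1288 - 368) = √(-1656) = 6*I*√46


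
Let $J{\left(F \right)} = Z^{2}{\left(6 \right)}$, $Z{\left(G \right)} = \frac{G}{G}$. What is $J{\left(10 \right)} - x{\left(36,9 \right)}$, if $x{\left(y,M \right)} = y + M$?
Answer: $-44$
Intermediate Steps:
$x{\left(y,M \right)} = M + y$
$Z{\left(G \right)} = 1$
$J{\left(F \right)} = 1$ ($J{\left(F \right)} = 1^{2} = 1$)
$J{\left(10 \right)} - x{\left(36,9 \right)} = 1 - \left(9 + 36\right) = 1 - 45 = -44$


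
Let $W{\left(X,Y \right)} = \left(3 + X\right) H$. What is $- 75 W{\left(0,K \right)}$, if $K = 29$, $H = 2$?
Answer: $-450$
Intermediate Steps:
$W{\left(X,Y \right)} = 6 + 2 X$ ($W{\left(X,Y \right)} = \left(3 + X\right) 2 = 6 + 2 X$)
$- 75 W{\left(0,K \right)} = - 75 \left(6 + 2 \cdot 0\right) = - 75 \left(6 + 0\right) = \left(-75\right) 6 = -450$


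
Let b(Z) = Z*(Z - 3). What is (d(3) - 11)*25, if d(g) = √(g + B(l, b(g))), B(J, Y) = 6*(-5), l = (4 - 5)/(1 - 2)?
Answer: -275 + 75*I*√3 ≈ -275.0 + 129.9*I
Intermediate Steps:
l = 1 (l = -1/(-1) = -1*(-1) = 1)
b(Z) = Z*(-3 + Z)
B(J, Y) = -30
d(g) = √(-30 + g) (d(g) = √(g - 30) = √(-30 + g))
(d(3) - 11)*25 = (√(-30 + 3) - 11)*25 = (√(-27) - 11)*25 = (3*I*√3 - 11)*25 = (-11 + 3*I*√3)*25 = -275 + 75*I*√3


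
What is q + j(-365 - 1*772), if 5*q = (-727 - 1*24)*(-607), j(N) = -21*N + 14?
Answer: 575312/5 ≈ 1.1506e+5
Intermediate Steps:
j(N) = 14 - 21*N
q = 455857/5 (q = ((-727 - 1*24)*(-607))/5 = ((-727 - 24)*(-607))/5 = (-751*(-607))/5 = (⅕)*455857 = 455857/5 ≈ 91171.)
q + j(-365 - 1*772) = 455857/5 + (14 - 21*(-365 - 1*772)) = 455857/5 + (14 - 21*(-365 - 772)) = 455857/5 + (14 - 21*(-1137)) = 455857/5 + (14 + 23877) = 455857/5 + 23891 = 575312/5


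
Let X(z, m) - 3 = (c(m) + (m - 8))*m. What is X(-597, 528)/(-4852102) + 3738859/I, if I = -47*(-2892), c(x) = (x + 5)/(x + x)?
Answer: 4525992326665/164879278062 ≈ 27.450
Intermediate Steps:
c(x) = (5 + x)/(2*x) (c(x) = (5 + x)/((2*x)) = (5 + x)*(1/(2*x)) = (5 + x)/(2*x))
X(z, m) = 3 + m*(-8 + m + (5 + m)/(2*m)) (X(z, m) = 3 + ((5 + m)/(2*m) + (m - 8))*m = 3 + ((5 + m)/(2*m) + (-8 + m))*m = 3 + (-8 + m + (5 + m)/(2*m))*m = 3 + m*(-8 + m + (5 + m)/(2*m)))
I = 135924
X(-597, 528)/(-4852102) + 3738859/I = (11/2 + 528² - 15/2*528)/(-4852102) + 3738859/135924 = (11/2 + 278784 - 3960)*(-1/4852102) + 3738859*(1/135924) = (549659/2)*(-1/4852102) + 3738859/135924 = -549659/9704204 + 3738859/135924 = 4525992326665/164879278062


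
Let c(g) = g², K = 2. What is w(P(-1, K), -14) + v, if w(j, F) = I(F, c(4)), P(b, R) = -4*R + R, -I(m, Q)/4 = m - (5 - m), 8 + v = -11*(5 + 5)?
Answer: 14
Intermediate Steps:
v = -118 (v = -8 - 11*(5 + 5) = -8 - 11*10 = -8 - 110 = -118)
I(m, Q) = 20 - 8*m (I(m, Q) = -4*(m - (5 - m)) = -4*(m + (-5 + m)) = -4*(-5 + 2*m) = 20 - 8*m)
P(b, R) = -3*R
w(j, F) = 20 - 8*F
w(P(-1, K), -14) + v = (20 - 8*(-14)) - 118 = (20 + 112) - 118 = 132 - 118 = 14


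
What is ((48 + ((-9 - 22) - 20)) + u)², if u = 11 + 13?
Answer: 441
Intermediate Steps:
u = 24
((48 + ((-9 - 22) - 20)) + u)² = ((48 + ((-9 - 22) - 20)) + 24)² = ((48 + (-31 - 20)) + 24)² = ((48 - 51) + 24)² = (-3 + 24)² = 21² = 441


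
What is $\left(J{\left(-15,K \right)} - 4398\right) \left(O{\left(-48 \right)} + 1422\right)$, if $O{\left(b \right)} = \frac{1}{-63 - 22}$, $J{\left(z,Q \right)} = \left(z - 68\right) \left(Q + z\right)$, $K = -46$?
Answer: $\frac{16075577}{17} \approx 9.4562 \cdot 10^{5}$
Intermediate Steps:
$J{\left(z,Q \right)} = \left(-68 + z\right) \left(Q + z\right)$
$O{\left(b \right)} = - \frac{1}{85}$ ($O{\left(b \right)} = \frac{1}{-85} = - \frac{1}{85}$)
$\left(J{\left(-15,K \right)} - 4398\right) \left(O{\left(-48 \right)} + 1422\right) = \left(\left(\left(-15\right)^{2} - -3128 - -1020 - -690\right) - 4398\right) \left(- \frac{1}{85} + 1422\right) = \left(\left(225 + 3128 + 1020 + 690\right) - 4398\right) \frac{120869}{85} = \left(5063 - 4398\right) \frac{120869}{85} = 665 \cdot \frac{120869}{85} = \frac{16075577}{17}$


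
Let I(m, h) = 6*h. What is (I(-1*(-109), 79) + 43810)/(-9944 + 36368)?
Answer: 11071/6606 ≈ 1.6759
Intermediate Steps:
(I(-1*(-109), 79) + 43810)/(-9944 + 36368) = (6*79 + 43810)/(-9944 + 36368) = (474 + 43810)/26424 = 44284*(1/26424) = 11071/6606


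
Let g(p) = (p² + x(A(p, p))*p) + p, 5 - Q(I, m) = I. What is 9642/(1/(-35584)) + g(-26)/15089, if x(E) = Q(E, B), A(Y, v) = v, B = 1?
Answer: -5177049902748/15089 ≈ -3.4310e+8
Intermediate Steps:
Q(I, m) = 5 - I
x(E) = 5 - E
g(p) = p + p² + p*(5 - p) (g(p) = (p² + (5 - p)*p) + p = (p² + p*(5 - p)) + p = p + p² + p*(5 - p))
9642/(1/(-35584)) + g(-26)/15089 = 9642/(1/(-35584)) + (6*(-26))/15089 = 9642/(-1/35584) - 156*1/15089 = 9642*(-35584) - 156/15089 = -343100928 - 156/15089 = -5177049902748/15089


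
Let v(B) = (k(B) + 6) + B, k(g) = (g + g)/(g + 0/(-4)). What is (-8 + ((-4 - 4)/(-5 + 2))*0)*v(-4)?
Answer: -32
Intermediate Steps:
k(g) = 2 (k(g) = (2*g)/(g + 0*(-1/4)) = (2*g)/(g + 0) = (2*g)/g = 2)
v(B) = 8 + B (v(B) = (2 + 6) + B = 8 + B)
(-8 + ((-4 - 4)/(-5 + 2))*0)*v(-4) = (-8 + ((-4 - 4)/(-5 + 2))*0)*(8 - 4) = (-8 - 8/(-3)*0)*4 = (-8 - 8*(-1/3)*0)*4 = (-8 + (8/3)*0)*4 = (-8 + 0)*4 = -8*4 = -32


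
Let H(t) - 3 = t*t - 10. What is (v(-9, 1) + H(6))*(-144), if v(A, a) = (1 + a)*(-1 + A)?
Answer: -1296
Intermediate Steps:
H(t) = -7 + t² (H(t) = 3 + (t*t - 10) = 3 + (t² - 10) = 3 + (-10 + t²) = -7 + t²)
(v(-9, 1) + H(6))*(-144) = ((-1 - 9 - 1*1 - 9*1) + (-7 + 6²))*(-144) = ((-1 - 9 - 1 - 9) + (-7 + 36))*(-144) = (-20 + 29)*(-144) = 9*(-144) = -1296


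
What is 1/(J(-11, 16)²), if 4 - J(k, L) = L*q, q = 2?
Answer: 1/784 ≈ 0.0012755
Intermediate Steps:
J(k, L) = 4 - 2*L (J(k, L) = 4 - L*2 = 4 - 2*L)
1/(J(-11, 16)²) = 1/((4 - 2*16)²) = 1/((4 - 32)²) = 1/((-28)²) = 1/784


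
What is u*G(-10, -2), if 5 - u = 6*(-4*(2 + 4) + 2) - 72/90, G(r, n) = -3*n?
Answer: 4134/5 ≈ 826.80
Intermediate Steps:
u = 689/5 (u = 5 - (6*(-4*(2 + 4) + 2) - 72/90) = 5 - (6*(-4*6 + 2) - 72*1/90) = 5 - (6*(-24 + 2) - 4/5) = 5 - (6*(-22) - 4/5) = 5 - (-132 - 4/5) = 5 - 1*(-664/5) = 5 + 664/5 = 689/5 ≈ 137.80)
u*G(-10, -2) = 689*(-3*(-2))/5 = (689/5)*6 = 4134/5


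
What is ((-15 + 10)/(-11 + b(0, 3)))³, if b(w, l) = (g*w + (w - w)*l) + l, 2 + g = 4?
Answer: 125/512 ≈ 0.24414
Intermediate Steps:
g = 2 (g = -2 + 4 = 2)
b(w, l) = l + 2*w (b(w, l) = (2*w + (w - w)*l) + l = (2*w + 0*l) + l = (2*w + 0) + l = 2*w + l = l + 2*w)
((-15 + 10)/(-11 + b(0, 3)))³ = ((-15 + 10)/(-11 + (3 + 2*0)))³ = (-5/(-11 + (3 + 0)))³ = (-5/(-11 + 3))³ = (-5/(-8))³ = (-5*(-⅛))³ = (5/8)³ = 125/512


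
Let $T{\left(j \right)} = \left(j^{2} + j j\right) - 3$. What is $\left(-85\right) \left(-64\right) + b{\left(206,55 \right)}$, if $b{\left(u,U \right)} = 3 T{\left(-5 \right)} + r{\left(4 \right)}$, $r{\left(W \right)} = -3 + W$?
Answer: $5582$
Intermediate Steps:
$T{\left(j \right)} = -3 + 2 j^{2}$ ($T{\left(j \right)} = \left(j^{2} + j^{2}\right) - 3 = 2 j^{2} - 3 = -3 + 2 j^{2}$)
$b{\left(u,U \right)} = 142$ ($b{\left(u,U \right)} = 3 \left(-3 + 2 \left(-5\right)^{2}\right) + \left(-3 + 4\right) = 3 \left(-3 + 2 \cdot 25\right) + 1 = 3 \left(-3 + 50\right) + 1 = 3 \cdot 47 + 1 = 141 + 1 = 142$)
$\left(-85\right) \left(-64\right) + b{\left(206,55 \right)} = \left(-85\right) \left(-64\right) + 142 = 5440 + 142 = 5582$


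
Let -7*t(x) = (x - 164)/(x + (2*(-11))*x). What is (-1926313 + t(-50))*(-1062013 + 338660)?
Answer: 5120760679123304/3675 ≈ 1.3934e+12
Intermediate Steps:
t(x) = (-164 + x)/(147*x) (t(x) = -(x - 164)/(7*(x + (2*(-11))*x)) = -(-164 + x)/(7*(x - 22*x)) = -(-164 + x)/(7*((-21*x))) = -(-164 + x)*(-1/(21*x))/7 = -(-1)*(-164 + x)/(147*x) = (-164 + x)/(147*x))
(-1926313 + t(-50))*(-1062013 + 338660) = (-1926313 + (1/147)*(-164 - 50)/(-50))*(-1062013 + 338660) = (-1926313 + (1/147)*(-1/50)*(-214))*(-723353) = (-1926313 + 107/3675)*(-723353) = -7079200168/3675*(-723353) = 5120760679123304/3675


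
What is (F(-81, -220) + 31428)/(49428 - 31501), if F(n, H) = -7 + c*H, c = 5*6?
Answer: 24821/17927 ≈ 1.3846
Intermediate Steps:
c = 30
F(n, H) = -7 + 30*H
(F(-81, -220) + 31428)/(49428 - 31501) = ((-7 + 30*(-220)) + 31428)/(49428 - 31501) = ((-7 - 6600) + 31428)/17927 = (-6607 + 31428)*(1/17927) = 24821*(1/17927) = 24821/17927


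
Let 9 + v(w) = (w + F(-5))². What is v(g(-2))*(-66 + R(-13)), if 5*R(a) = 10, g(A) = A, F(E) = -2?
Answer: -448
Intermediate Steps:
R(a) = 2 (R(a) = (⅕)*10 = 2)
v(w) = -9 + (-2 + w)² (v(w) = -9 + (w - 2)² = -9 + (-2 + w)²)
v(g(-2))*(-66 + R(-13)) = (-9 + (-2 - 2)²)*(-66 + 2) = (-9 + (-4)²)*(-64) = (-9 + 16)*(-64) = 7*(-64) = -448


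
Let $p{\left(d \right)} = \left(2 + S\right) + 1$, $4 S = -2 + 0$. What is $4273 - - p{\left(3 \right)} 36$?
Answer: $4363$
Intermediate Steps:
$S = - \frac{1}{2}$ ($S = \frac{-2 + 0}{4} = \frac{1}{4} \left(-2\right) = - \frac{1}{2} \approx -0.5$)
$p{\left(d \right)} = \frac{5}{2}$ ($p{\left(d \right)} = \left(2 - \frac{1}{2}\right) + 1 = \frac{3}{2} + 1 = \frac{5}{2}$)
$4273 - - p{\left(3 \right)} 36 = 4273 - \left(-1\right) \frac{5}{2} \cdot 36 = 4273 - \left(- \frac{5}{2}\right) 36 = 4273 - -90 = 4273 + 90 = 4363$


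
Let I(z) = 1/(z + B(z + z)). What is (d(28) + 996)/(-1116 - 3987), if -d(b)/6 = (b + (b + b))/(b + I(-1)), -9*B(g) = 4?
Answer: -115676/603855 ≈ -0.19156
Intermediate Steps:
B(g) = -4/9 (B(g) = -1/9*4 = -4/9)
I(z) = 1/(-4/9 + z) (I(z) = 1/(z - 4/9) = 1/(-4/9 + z))
d(b) = -18*b/(-9/13 + b) (d(b) = -6*(b + (b + b))/(b + 9/(-4 + 9*(-1))) = -6*(b + 2*b)/(b + 9/(-4 - 9)) = -6*3*b/(b + 9/(-13)) = -6*3*b/(b + 9*(-1/13)) = -6*3*b/(b - 9/13) = -6*3*b/(-9/13 + b) = -18*b/(-9/13 + b))
(d(28) + 996)/(-1116 - 3987) = (-234*28/(-9 + 13*28) + 996)/(-1116 - 3987) = (-234*28/(-9 + 364) + 996)/(-5103) = (-234*28/355 + 996)*(-1/5103) = (-234*28*1/355 + 996)*(-1/5103) = (-6552/355 + 996)*(-1/5103) = (347028/355)*(-1/5103) = -115676/603855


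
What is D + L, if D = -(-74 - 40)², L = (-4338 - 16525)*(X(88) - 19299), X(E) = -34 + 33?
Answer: 402642904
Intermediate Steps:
X(E) = -1
L = 402655900 (L = (-4338 - 16525)*(-1 - 19299) = -20863*(-19300) = 402655900)
D = -12996 (D = -1*(-114)² = -1*12996 = -12996)
D + L = -12996 + 402655900 = 402642904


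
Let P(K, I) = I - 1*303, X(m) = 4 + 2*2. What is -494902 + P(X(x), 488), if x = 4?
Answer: -494717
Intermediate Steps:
X(m) = 8 (X(m) = 4 + 4 = 8)
P(K, I) = -303 + I (P(K, I) = I - 303 = -303 + I)
-494902 + P(X(x), 488) = -494902 + (-303 + 488) = -494902 + 185 = -494717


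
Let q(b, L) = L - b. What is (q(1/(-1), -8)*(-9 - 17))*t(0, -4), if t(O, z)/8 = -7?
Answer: -10192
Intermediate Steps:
t(O, z) = -56 (t(O, z) = 8*(-7) = -56)
(q(1/(-1), -8)*(-9 - 17))*t(0, -4) = ((-8 - 1/(-1))*(-9 - 17))*(-56) = ((-8 - 1*(-1))*(-26))*(-56) = ((-8 + 1)*(-26))*(-56) = -7*(-26)*(-56) = 182*(-56) = -10192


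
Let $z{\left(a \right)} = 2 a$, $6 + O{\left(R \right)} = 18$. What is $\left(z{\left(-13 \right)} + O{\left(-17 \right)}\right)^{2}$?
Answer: $196$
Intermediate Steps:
$O{\left(R \right)} = 12$ ($O{\left(R \right)} = -6 + 18 = 12$)
$\left(z{\left(-13 \right)} + O{\left(-17 \right)}\right)^{2} = \left(2 \left(-13\right) + 12\right)^{2} = \left(-26 + 12\right)^{2} = \left(-14\right)^{2} = 196$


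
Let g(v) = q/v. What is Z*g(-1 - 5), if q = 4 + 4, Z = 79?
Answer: -316/3 ≈ -105.33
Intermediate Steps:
q = 8
g(v) = 8/v
Z*g(-1 - 5) = 79*(8/(-1 - 5)) = 79*(8/(-6)) = 79*(8*(-⅙)) = 79*(-4/3) = -316/3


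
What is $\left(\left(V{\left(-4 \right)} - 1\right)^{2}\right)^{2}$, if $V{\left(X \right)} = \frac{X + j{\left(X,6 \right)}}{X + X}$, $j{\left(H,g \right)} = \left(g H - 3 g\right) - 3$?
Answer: $\frac{2825761}{4096} \approx 689.88$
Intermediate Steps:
$j{\left(H,g \right)} = -3 - 3 g + H g$ ($j{\left(H,g \right)} = \left(H g - 3 g\right) - 3 = \left(- 3 g + H g\right) - 3 = -3 - 3 g + H g$)
$V{\left(X \right)} = \frac{-21 + 7 X}{2 X}$ ($V{\left(X \right)} = \frac{X - \left(21 - X 6\right)}{X + X} = \frac{X - \left(21 - 6 X\right)}{2 X} = \left(X + \left(-21 + 6 X\right)\right) \frac{1}{2 X} = \left(-21 + 7 X\right) \frac{1}{2 X} = \frac{-21 + 7 X}{2 X}$)
$\left(\left(V{\left(-4 \right)} - 1\right)^{2}\right)^{2} = \left(\left(\frac{7 \left(-3 - 4\right)}{2 \left(-4\right)} - 1\right)^{2}\right)^{2} = \left(\left(\frac{7}{2} \left(- \frac{1}{4}\right) \left(-7\right) - 1\right)^{2}\right)^{2} = \left(\left(\frac{49}{8} - 1\right)^{2}\right)^{2} = \left(\left(\frac{41}{8}\right)^{2}\right)^{2} = \left(\frac{1681}{64}\right)^{2} = \frac{2825761}{4096}$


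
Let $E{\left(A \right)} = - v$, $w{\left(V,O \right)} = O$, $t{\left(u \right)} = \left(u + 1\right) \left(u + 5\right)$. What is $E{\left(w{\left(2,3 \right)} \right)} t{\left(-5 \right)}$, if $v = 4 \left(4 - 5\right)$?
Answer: $0$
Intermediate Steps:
$t{\left(u \right)} = \left(1 + u\right) \left(5 + u\right)$
$v = -4$ ($v = 4 \left(-1\right) = -4$)
$E{\left(A \right)} = 4$ ($E{\left(A \right)} = \left(-1\right) \left(-4\right) = 4$)
$E{\left(w{\left(2,3 \right)} \right)} t{\left(-5 \right)} = 4 \left(5 + \left(-5\right)^{2} + 6 \left(-5\right)\right) = 4 \left(5 + 25 - 30\right) = 4 \cdot 0 = 0$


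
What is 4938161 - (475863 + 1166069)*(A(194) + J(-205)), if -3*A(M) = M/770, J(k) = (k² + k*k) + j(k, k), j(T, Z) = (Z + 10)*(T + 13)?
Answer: -230391595232041/1155 ≈ -1.9947e+11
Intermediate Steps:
j(T, Z) = (10 + Z)*(13 + T)
J(k) = 130 + 3*k² + 23*k (J(k) = (k² + k*k) + (130 + 10*k + 13*k + k*k) = (k² + k²) + (130 + 10*k + 13*k + k²) = 2*k² + (130 + k² + 23*k) = 130 + 3*k² + 23*k)
A(M) = -M/2310 (A(M) = -M/(3*770) = -M/2310)
4938161 - (475863 + 1166069)*(A(194) + J(-205)) = 4938161 - (475863 + 1166069)*(-1/2310*194 + (130 + 3*(-205)² + 23*(-205))) = 4938161 - 1641932*(-97/1155 + (130 + 3*42025 - 4715)) = 4938161 - 1641932*(-97/1155 + (130 + 126075 - 4715)) = 4938161 - 1641932*(-97/1155 + 121490) = 4938161 - 1641932*140320853/1155 = 4938161 - 1*230397298807996/1155 = 4938161 - 230397298807996/1155 = -230391595232041/1155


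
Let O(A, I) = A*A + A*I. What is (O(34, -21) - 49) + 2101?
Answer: 2494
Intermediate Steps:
O(A, I) = A**2 + A*I
(O(34, -21) - 49) + 2101 = (34*(34 - 21) - 49) + 2101 = (34*13 - 49) + 2101 = (442 - 49) + 2101 = 393 + 2101 = 2494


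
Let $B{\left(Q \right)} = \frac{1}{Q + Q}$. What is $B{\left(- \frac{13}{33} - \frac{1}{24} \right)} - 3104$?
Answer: $- \frac{357092}{115} \approx -3105.1$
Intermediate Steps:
$B{\left(Q \right)} = \frac{1}{2 Q}$
$B{\left(- \frac{13}{33} - \frac{1}{24} \right)} - 3104 = \frac{1}{2 \left(- \frac{13}{33} - \frac{1}{24}\right)} - 3104 = \frac{1}{2 \left(- \frac{115}{264}\right)} - 3104 = \frac{1}{2} \left(- \frac{264}{115}\right) - 3104 = - \frac{132}{115} - 3104 = - \frac{357092}{115}$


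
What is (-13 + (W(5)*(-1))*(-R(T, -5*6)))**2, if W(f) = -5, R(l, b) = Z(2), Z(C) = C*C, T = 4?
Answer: 1089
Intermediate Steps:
Z(C) = C**2
R(l, b) = 4 (R(l, b) = 2**2 = 4)
(-13 + (W(5)*(-1))*(-R(T, -5*6)))**2 = (-13 + (-5*(-1))*(-1*4))**2 = (-13 + 5*(-4))**2 = (-13 - 20)**2 = (-33)**2 = 1089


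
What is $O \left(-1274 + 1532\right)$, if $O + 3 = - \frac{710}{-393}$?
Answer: $- \frac{40334}{131} \approx -307.89$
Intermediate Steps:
$O = - \frac{469}{393}$ ($O = -3 - \frac{710}{-393} = -3 - - \frac{710}{393} = -3 + \frac{710}{393} = - \frac{469}{393} \approx -1.1934$)
$O \left(-1274 + 1532\right) = - \frac{469 \left(-1274 + 1532\right)}{393} = \left(- \frac{469}{393}\right) 258 = - \frac{40334}{131}$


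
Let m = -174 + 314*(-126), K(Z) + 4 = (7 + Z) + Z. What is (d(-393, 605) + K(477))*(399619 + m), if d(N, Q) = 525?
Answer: 533343642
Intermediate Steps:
K(Z) = 3 + 2*Z (K(Z) = -4 + ((7 + Z) + Z) = -4 + (7 + 2*Z) = 3 + 2*Z)
m = -39738 (m = -174 - 39564 = -39738)
(d(-393, 605) + K(477))*(399619 + m) = (525 + (3 + 2*477))*(399619 - 39738) = (525 + (3 + 954))*359881 = (525 + 957)*359881 = 1482*359881 = 533343642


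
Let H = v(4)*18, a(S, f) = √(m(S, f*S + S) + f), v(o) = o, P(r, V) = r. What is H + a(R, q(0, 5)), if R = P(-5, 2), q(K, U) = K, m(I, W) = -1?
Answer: 72 + I ≈ 72.0 + 1.0*I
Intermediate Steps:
R = -5
a(S, f) = √(-1 + f)
H = 72 (H = 4*18 = 72)
H + a(R, q(0, 5)) = 72 + √(-1 + 0) = 72 + √(-1) = 72 + I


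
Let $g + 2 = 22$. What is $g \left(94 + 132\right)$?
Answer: $4520$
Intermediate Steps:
$g = 20$ ($g = -2 + 22 = 20$)
$g \left(94 + 132\right) = 20 \left(94 + 132\right) = 20 \cdot 226 = 4520$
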